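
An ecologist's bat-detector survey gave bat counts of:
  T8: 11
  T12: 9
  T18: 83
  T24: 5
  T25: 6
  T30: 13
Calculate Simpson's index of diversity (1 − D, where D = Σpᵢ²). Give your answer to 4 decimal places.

0.5461

Total N = 11+9+83+5+6+13 = 127, so the proportions are 0.086614, 0.070866, 0.653543, 0.03937, 0.047244, 0.102362 (working shown to 6 dp, full precision carried).
D = 0.086614² + 0.070866² + 0.653543² + 0.03937² + 0.047244² + 0.102362² = 0.007502 + 0.005022 + 0.427119 + 0.001550 + 0.002232 + 0.010478 = 0.453903.
So 1 − D = 0.546097, i.e. 0.5461 to 4 decimal places.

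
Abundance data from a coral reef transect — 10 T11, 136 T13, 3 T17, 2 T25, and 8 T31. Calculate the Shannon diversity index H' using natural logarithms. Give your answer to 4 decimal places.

0.5880

Total N = 10+136+3+2+8 = 159, so the proportions are 0.062893, 0.855346, 0.018868, 0.012579, 0.050314 (working shown to 6 dp, full precision carried).
Each pᵢ ln pᵢ term: 0.062893×(-2.766319)=-0.173982, 0.855346×(-0.156249)=-0.133647, 0.018868×(-3.970292)=-0.074911, 0.012579×(-4.375757)=-0.055041, 0.050314×(-2.989463)=-0.150413.
Sum = -0.587995, so H' = 0.5880.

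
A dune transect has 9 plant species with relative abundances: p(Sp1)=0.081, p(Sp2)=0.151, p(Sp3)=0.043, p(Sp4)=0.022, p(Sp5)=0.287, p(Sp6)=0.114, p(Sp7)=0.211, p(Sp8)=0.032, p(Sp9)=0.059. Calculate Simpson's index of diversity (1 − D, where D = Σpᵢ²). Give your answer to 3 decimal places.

D = 0.081² + 0.151² + 0.043² + 0.022² + 0.287² + 0.114² + 0.211² + 0.032² + 0.059² = 0.00656 + 0.02280 + 0.00185 + 0.00048 + 0.08237 + 0.01300 + 0.04452 + 0.00102 + 0.00348 = 0.17609 (working shown to 5 dp, full precision carried).
So 1 − D = 0.82391, i.e. 0.824 to 3 decimal places.

0.824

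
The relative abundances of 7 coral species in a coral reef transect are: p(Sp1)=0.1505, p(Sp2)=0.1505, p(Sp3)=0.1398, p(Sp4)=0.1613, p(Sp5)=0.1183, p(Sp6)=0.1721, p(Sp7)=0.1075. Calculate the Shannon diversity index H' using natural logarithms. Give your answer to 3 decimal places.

Each pᵢ ln pᵢ term (working shown to 6 dp, full precision carried): 0.1505×(-1.893792)=-0.285016, 0.1505×(-1.893792)=-0.285016, 0.1398×(-1.967542)=-0.275062, 0.1613×(-1.824489)=-0.294290, 0.1183×(-2.134532)=-0.252515, 0.1721×(-1.759680)=-0.302841, 0.1075×(-2.230264)=-0.239753.
Sum = -1.934493, so H' = 1.934.

1.934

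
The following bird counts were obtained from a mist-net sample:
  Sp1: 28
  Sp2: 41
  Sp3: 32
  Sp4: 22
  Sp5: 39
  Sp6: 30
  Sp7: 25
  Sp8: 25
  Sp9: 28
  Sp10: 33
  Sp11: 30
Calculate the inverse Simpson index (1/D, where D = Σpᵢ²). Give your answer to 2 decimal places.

Total N = 28+41+32+22+39+30+25+25+28+33+30 = 333, so the proportions are 0.0840841, 0.1231231, 0.0960961, 0.0660661, 0.1171171, 0.0900901, 0.0750751, 0.0750751, 0.0840841, 0.0990991, 0.0900901 (working shown to 7 dp, full precision carried).
D = 0.0840841² + 0.1231231² + 0.0960961² + 0.0660661² + 0.1171171² + 0.0900901² + 0.0750751² + 0.0750751² + 0.0840841² + 0.0990991² + 0.0900901² = 0.0070701 + 0.0151593 + 0.0092345 + 0.0043647 + 0.0137164 + 0.0081162 + 0.0056363 + 0.0056363 + 0.0070701 + 0.0098206 + 0.0081162 = 0.0939408.
So 1/D = 10.6450, i.e. 10.65 to 2 decimal places.

10.65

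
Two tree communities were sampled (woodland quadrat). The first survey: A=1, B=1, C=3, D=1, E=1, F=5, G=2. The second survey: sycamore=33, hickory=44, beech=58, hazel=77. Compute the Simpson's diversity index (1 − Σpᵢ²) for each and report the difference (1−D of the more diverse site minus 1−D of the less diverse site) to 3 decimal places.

0.060

The first survey: N=14, proportions 0.0714286, 0.0714286, 0.2142857, 0.0714286, 0.0714286, 0.3571429, 0.1428571, giving 1−D = 0.7857143 (working shown to 7 dp, full precision carried).
The second survey: N=212, proportions 0.1556604, 0.2075472, 0.2735849, 0.3632075, giving 1−D = 0.7259256.
Difference = |0.7857143 − 0.7259256| = 0.0597887, i.e. 0.060 to 3 decimal places.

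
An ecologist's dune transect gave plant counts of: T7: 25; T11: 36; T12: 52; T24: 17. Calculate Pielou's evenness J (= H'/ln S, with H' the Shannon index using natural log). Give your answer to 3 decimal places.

0.941

Total N = 25+36+52+17 = 130, so the proportions are 0.19231, 0.27692, 0.4, 0.13077 (working shown to 5 dp, full precision carried).
H' = −Σ pᵢ ln pᵢ = −((-0.31705) + (-0.35557) + (-0.36652) + (-0.26603)) = 1.30517.
With S = 4 species, ln S = 1.38629, so J = 1.30517/1.38629 = 0.94148, i.e. 0.941 to 3 decimal places.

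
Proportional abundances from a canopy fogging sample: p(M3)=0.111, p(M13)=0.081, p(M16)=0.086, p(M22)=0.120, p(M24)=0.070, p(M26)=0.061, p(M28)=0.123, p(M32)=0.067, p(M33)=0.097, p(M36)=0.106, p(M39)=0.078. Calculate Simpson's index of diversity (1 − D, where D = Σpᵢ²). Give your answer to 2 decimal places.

D = 0.111² + 0.081² + 0.086² + 0.12² + 0.07² + 0.061² + 0.123² + 0.067² + 0.097² + 0.106² + 0.078² = 0.0123 + 0.0066 + 0.0074 + 0.0144 + 0.0049 + 0.0037 + 0.0151 + 0.0045 + 0.0094 + 0.0112 + 0.0061 = 0.0956 (working shown to 4 dp, full precision carried).
So 1 − D = 0.9044, i.e. 0.90 to 2 decimal places.

0.90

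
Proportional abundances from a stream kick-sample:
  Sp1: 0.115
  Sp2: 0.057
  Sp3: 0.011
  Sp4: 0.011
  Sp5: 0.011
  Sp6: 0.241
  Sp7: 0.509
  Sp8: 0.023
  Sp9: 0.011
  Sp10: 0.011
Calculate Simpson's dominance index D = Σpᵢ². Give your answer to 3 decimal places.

0.335

D = 0.115² + 0.057² + 0.011² + 0.011² + 0.011² + 0.241² + 0.509² + 0.023² + 0.011² + 0.011² = 0.01323 + 0.00325 + 0.00012 + 0.00012 + 0.00012 + 0.05808 + 0.25908 + 0.00053 + 0.00012 + 0.00012 = 0.33477 (working shown to 5 dp, full precision carried).
To 3 decimal places, D = 0.335.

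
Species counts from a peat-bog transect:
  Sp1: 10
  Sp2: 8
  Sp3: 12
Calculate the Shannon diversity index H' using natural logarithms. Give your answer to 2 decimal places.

Total N = 10+8+12 = 30, so the proportions are 0.3333, 0.2667, 0.4 (working shown to 4 dp, full precision carried).
Each pᵢ ln pᵢ term: 0.3333×(-1.0986)=-0.3662, 0.2667×(-1.3218)=-0.3525, 0.4×(-0.9163)=-0.3665.
Sum = -1.0852, so H' = 1.09.

1.09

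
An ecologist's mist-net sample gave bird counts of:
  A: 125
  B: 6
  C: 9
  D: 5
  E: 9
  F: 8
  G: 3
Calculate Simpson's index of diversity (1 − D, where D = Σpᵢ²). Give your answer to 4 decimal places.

0.4152

Total N = 125+6+9+5+9+8+3 = 165, so the proportions are 0.757576, 0.036364, 0.054545, 0.030303, 0.054545, 0.048485, 0.018182 (working shown to 6 dp, full precision carried).
D = 0.757576² + 0.036364² + 0.054545² + 0.030303² + 0.054545² + 0.048485² + 0.018182² = 0.573921 + 0.001322 + 0.002975 + 0.000918 + 0.002975 + 0.002351 + 0.000331 = 0.584793.
So 1 − D = 0.415207, i.e. 0.4152 to 4 decimal places.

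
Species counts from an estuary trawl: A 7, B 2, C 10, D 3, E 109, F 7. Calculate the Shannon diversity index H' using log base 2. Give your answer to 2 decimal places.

Total N = 7+2+10+3+109+7 = 138, so the proportions are 0.0507, 0.0145, 0.0725, 0.0217, 0.7899, 0.0507 (working shown to 4 dp, full precision carried).
Each pᵢ log₂ pᵢ term: 0.0507×(-4.3012)=-0.2182, 0.0145×(-6.1085)=-0.0885, 0.0725×(-3.7866)=-0.2744, 0.0217×(-5.5236)=-0.1201, 0.7899×(-0.3403)=-0.2688, 0.0507×(-4.3012)=-0.2182.
Sum = -1.1882, so H' = 1.19.

1.19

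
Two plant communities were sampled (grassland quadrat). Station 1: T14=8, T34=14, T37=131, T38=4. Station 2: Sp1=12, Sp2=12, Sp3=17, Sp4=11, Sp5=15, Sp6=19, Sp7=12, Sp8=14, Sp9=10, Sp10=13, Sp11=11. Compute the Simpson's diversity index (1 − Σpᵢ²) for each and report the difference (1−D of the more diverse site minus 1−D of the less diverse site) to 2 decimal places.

0.61

Station 1: N=157, proportions 0.051, 0.0892, 0.8344, 0.0255, giving 1−D = 0.2926 (working shown to 4 dp, full precision carried).
Station 2: N=146, proportions 0.0822, 0.0822, 0.1164, 0.0753, 0.1027, 0.1301, 0.0822, 0.0959, 0.0685, 0.089, 0.0753, giving 1−D = 0.9055.
Difference = |0.2926 − 0.9055| = 0.6129, i.e. 0.61 to 2 decimal places.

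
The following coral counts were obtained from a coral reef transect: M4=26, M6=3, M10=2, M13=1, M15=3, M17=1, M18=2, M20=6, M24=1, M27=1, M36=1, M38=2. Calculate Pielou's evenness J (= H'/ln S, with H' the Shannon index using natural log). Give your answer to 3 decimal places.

0.694

Total N = 26+3+2+1+3+1+2+6+1+1+1+2 = 49, so the proportions are 0.53061, 0.06122, 0.04082, 0.02041, 0.06122, 0.02041, 0.04082, 0.12245, 0.02041, 0.02041, 0.02041, 0.04082 (working shown to 5 dp, full precision carried).
H' = −Σ pᵢ ln pᵢ = −((-0.33626) + (-0.17101) + (-0.13056) + (-0.07942) + (-0.17101) + (-0.07942) + (-0.13056) + (-0.25715) + (-0.07942) + (-0.07942) + (-0.07942) + (-0.13056)) = 1.72424.
With S = 12 species, ln S = 2.48491, so J = 1.72424/2.48491 = 0.69388, i.e. 0.694 to 3 decimal places.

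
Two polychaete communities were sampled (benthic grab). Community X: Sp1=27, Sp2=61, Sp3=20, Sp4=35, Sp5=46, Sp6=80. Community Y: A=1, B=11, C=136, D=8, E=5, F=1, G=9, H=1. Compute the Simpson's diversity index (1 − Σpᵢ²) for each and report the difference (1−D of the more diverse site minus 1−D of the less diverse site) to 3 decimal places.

Community X: N=269, proportions 0.100372, 0.226766, 0.074349, 0.130112, 0.171004, 0.297398, giving 1−D = 0.798358 (working shown to 6 dp, full precision carried).
Community Y: N=172, proportions 0.005814, 0.063953, 0.790698, 0.046512, 0.02907, 0.005814, 0.052326, 0.005814, giving 1−D = 0.364859.
Difference = |0.798358 − 0.364859| = 0.433499, i.e. 0.433 to 3 decimal places.

0.433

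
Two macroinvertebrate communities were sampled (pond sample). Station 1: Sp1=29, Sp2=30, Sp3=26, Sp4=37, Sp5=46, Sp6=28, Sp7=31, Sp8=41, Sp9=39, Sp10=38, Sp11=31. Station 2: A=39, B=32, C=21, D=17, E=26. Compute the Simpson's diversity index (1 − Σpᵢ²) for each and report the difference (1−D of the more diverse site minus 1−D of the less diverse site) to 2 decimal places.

0.12

Station 1: N=376, proportions 0.0771, 0.0798, 0.0691, 0.0984, 0.1223, 0.0745, 0.0824, 0.109, 0.1037, 0.1011, 0.0824, giving 1−D = 0.9062 (working shown to 4 dp, full precision carried).
Station 2: N=135, proportions 0.2889, 0.237, 0.1556, 0.1259, 0.1926, giving 1−D = 0.7832.
Difference = |0.9062 − 0.7832| = 0.1230, i.e. 0.12 to 2 decimal places.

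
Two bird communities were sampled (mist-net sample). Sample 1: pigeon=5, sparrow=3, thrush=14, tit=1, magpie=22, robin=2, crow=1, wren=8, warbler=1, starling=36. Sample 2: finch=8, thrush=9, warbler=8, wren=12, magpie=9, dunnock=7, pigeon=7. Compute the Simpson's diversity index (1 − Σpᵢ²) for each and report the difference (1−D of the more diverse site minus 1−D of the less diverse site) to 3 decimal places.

0.093

Sample 1: N=93, proportions 0.05376, 0.03226, 0.15054, 0.01075, 0.23656, 0.02151, 0.01075, 0.08602, 0.01075, 0.3871, giving 1−D = 0.75939 (working shown to 5 dp, full precision carried).
Sample 2: N=60, proportions 0.13333, 0.15, 0.13333, 0.2, 0.15, 0.11667, 0.11667, giving 1−D = 0.85222.
Difference = |0.75939 − 0.85222| = 0.09283, i.e. 0.093 to 3 decimal places.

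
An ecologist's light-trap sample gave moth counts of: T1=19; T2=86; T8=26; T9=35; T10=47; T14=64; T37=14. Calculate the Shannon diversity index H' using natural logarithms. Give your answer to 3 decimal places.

1.782

Total N = 19+86+26+35+47+64+14 = 291, so the proportions are 0.06529, 0.29553, 0.08935, 0.12027, 0.16151, 0.21993, 0.04811 (working shown to 5 dp, full precision carried).
Each pᵢ ln pᵢ term: 0.06529×(-2.72888)=-0.17817, 0.29553×(-1.21898)=-0.36025, 0.08935×(-2.41523)=-0.21579, 0.12027×(-2.11798)=-0.25474, 0.16151×(-1.82318)=-0.29446, 0.21993×(-1.51444)=-0.33307, 0.04811×(-3.03427)=-0.14598.
Sum = -1.78247, so H' = 1.782.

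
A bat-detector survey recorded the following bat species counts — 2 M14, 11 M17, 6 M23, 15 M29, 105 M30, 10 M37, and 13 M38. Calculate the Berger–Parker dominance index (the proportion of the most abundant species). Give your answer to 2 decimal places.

Total N = 2+11+6+15+105+10+13 = 162, so the proportions are 0.0123, 0.0679, 0.037, 0.0926, 0.6481, 0.0617, 0.0802 (working shown to 4 dp, full precision carried).
The largest proportion is 0.6481, i.e. d = 0.65 to 2 decimal places.

0.65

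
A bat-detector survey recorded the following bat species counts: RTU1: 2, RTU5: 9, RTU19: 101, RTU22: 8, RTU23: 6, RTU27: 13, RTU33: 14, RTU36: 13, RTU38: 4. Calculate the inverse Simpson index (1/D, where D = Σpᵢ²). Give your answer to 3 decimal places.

Total N = 2+9+101+8+6+13+14+13+4 = 170, so the proportions are 0.011765, 0.052941, 0.594118, 0.047059, 0.035294, 0.076471, 0.082353, 0.076471, 0.023529 (working shown to 6 dp, full precision carried).
D = 0.011765² + 0.052941² + 0.594118² + 0.047059² + 0.035294² + 0.076471² + 0.082353² + 0.076471² + 0.023529² = 0.000138 + 0.002803 + 0.352976 + 0.002215 + 0.001246 + 0.005848 + 0.006782 + 0.005848 + 0.000554 = 0.378408.
So 1/D = 2.64265, i.e. 2.643 to 3 decimal places.

2.643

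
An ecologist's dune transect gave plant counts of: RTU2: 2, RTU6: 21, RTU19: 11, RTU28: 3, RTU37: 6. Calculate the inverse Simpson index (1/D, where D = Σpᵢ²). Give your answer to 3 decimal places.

3.026

Total N = 2+21+11+3+6 = 43, so the proportions are 0.046512, 0.488372, 0.255814, 0.069767, 0.139535 (working shown to 6 dp, full precision carried).
D = 0.046512² + 0.488372² + 0.255814² + 0.069767² + 0.139535² = 0.002163 + 0.238507 + 0.065441 + 0.004867 + 0.019470 = 0.330449.
So 1/D = 3.02619, i.e. 3.026 to 3 decimal places.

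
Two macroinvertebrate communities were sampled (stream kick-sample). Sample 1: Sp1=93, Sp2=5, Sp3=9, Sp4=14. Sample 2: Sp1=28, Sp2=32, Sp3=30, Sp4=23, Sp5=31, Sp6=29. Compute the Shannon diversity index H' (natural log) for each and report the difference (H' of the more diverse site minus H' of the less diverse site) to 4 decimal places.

Sample 1: N=121, proportions 0.768595, 0.041322, 0.07438, 0.115702, giving H' = 0.776776 (working shown to 6 dp, full precision carried).
Sample 2: N=173, proportions 0.16185, 0.184971, 0.17341, 0.132948, 0.179191, 0.16763, giving H' = 1.786455.
Difference = |0.776776 − 1.786455| = 1.009679, i.e. 1.0097 to 4 decimal places.

1.0097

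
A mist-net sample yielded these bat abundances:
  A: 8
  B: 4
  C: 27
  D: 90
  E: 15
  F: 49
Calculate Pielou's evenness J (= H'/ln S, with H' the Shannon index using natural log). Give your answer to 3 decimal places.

0.776

Total N = 8+4+27+90+15+49 = 193, so the proportions are 0.04145, 0.02073, 0.1399, 0.46632, 0.07772, 0.25389 (working shown to 5 dp, full precision carried).
H' = −Σ pᵢ ln pᵢ = −((-0.13195) + (-0.08034) + (-0.27516) + (-0.35575) + (-0.19855) + (-0.34804)) = 1.38978.
With S = 6 species, ln S = 1.79176, so J = 1.38978/1.79176 = 0.77565, i.e. 0.776 to 3 decimal places.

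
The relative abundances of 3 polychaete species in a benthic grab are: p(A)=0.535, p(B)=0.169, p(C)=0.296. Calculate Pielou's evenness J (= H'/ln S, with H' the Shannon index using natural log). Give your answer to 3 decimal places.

H' = −Σ pᵢ ln pᵢ = −((-0.33464) + (-0.30046) + (-0.36035)) = 0.99544 (working shown to 5 dp, full precision carried).
With S = 3 species, ln S = 1.09861, so J = 0.99544/1.09861 = 0.90609, i.e. 0.906 to 3 decimal places.

0.906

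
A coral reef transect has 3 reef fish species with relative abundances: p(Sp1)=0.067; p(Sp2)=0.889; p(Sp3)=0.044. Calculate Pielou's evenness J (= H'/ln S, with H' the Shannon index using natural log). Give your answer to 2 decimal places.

H' = −Σ pᵢ ln pᵢ = −((-0.1811) + (-0.1046) + (-0.1374)) = 0.4231 (working shown to 4 dp, full precision carried).
With S = 3 species, ln S = 1.0986, so J = 0.4231/1.0986 = 0.3852, i.e. 0.39 to 2 decimal places.

0.39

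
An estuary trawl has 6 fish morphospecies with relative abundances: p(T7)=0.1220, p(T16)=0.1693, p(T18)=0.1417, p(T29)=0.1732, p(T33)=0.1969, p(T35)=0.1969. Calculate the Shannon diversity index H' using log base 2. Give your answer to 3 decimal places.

Each pᵢ log₂ pᵢ term (working shown to 5 dp, full precision carried): 0.122×(-3.03505)=-0.37028, 0.1693×(-2.56235)=-0.43381, 0.1417×(-2.81909)=-0.39946, 0.1732×(-2.52949)=-0.43811, 0.1969×(-2.34446)=-0.46163, 0.1969×(-2.34446)=-0.46163.
Sum = -2.56490, so H' = 2.565.

2.565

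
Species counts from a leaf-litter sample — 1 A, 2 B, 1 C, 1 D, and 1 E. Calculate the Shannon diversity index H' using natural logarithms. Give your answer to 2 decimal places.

Total N = 1+2+1+1+1 = 6, so the proportions are 0.1667, 0.3333, 0.1667, 0.1667, 0.1667 (working shown to 4 dp, full precision carried).
Each pᵢ ln pᵢ term: 0.1667×(-1.7918)=-0.2986, 0.3333×(-1.0986)=-0.3662, 0.1667×(-1.7918)=-0.2986, 0.1667×(-1.7918)=-0.2986, 0.1667×(-1.7918)=-0.2986.
Sum = -1.5607, so H' = 1.56.

1.56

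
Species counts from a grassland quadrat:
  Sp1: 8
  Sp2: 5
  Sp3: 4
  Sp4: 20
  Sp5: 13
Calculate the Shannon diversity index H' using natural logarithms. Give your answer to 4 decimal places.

Total N = 8+5+4+20+13 = 50, so the proportions are 0.16, 0.1, 0.08, 0.4, 0.26 (working shown to 6 dp, full precision carried).
Each pᵢ ln pᵢ term: 0.16×(-1.832581)=-0.293213, 0.1×(-2.302585)=-0.230259, 0.08×(-2.525729)=-0.202058, 0.4×(-0.916291)=-0.366516, 0.26×(-1.347074)=-0.350239.
Sum = -1.442285, so H' = 1.4423.

1.4423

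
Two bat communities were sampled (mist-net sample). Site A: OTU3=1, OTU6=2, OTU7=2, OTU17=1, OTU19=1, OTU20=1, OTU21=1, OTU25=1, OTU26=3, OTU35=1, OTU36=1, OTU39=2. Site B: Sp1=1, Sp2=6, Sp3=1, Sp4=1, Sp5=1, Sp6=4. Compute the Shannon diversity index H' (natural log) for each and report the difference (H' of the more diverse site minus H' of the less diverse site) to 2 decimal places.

Site A: N=17, proportions 0.0588, 0.1176, 0.1176, 0.0588, 0.0588, 0.0588, 0.0588, 0.0588, 0.1765, 0.0588, 0.0588, 0.1176, giving H' = 2.3947 (working shown to 4 dp, full precision carried).
Site B: N=14, proportions 0.0714, 0.4286, 0.0714, 0.0714, 0.0714, 0.2857, giving H' = 1.4751.
Difference = |2.3947 − 1.4751| = 0.9196, i.e. 0.92 to 2 decimal places.

0.92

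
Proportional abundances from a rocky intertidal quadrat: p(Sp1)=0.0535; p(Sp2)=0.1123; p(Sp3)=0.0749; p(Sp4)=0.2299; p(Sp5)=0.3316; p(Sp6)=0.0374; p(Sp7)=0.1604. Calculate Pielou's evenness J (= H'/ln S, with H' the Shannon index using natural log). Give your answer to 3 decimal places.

H' = −Σ pᵢ ln pᵢ = −((-0.15665) + (-0.24555) + (-0.19411) + (-0.33798) + (-0.36603) + (-0.12290) + (-0.29355)) = 1.71677 (working shown to 5 dp, full precision carried).
With S = 7 species, ln S = 1.94591, so J = 1.71677/1.94591 = 0.88224, i.e. 0.882 to 3 decimal places.

0.882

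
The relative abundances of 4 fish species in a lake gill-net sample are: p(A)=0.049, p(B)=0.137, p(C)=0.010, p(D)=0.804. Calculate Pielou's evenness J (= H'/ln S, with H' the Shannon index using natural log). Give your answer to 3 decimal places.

H' = −Σ pᵢ ln pᵢ = −((-0.14778) + (-0.27233) + (-0.04605) + (-0.17540)) = 0.64156 (working shown to 5 dp, full precision carried).
With S = 4 species, ln S = 1.38629, so J = 0.64156/1.38629 = 0.46278, i.e. 0.463 to 3 decimal places.

0.463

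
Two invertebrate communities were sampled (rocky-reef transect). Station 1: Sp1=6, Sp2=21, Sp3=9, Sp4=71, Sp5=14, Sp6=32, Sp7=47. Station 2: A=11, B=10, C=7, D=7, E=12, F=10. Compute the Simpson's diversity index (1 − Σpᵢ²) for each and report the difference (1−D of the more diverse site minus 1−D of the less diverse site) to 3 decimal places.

Station 1: N=200, proportions 0.03, 0.105, 0.045, 0.355, 0.07, 0.16, 0.235, giving 1−D = 0.77430 (working shown to 5 dp, full precision carried).
Station 2: N=57, proportions 0.19298, 0.17544, 0.12281, 0.12281, 0.21053, 0.17544, giving 1−D = 0.82672.
Difference = |0.77430 − 0.82672| = 0.05242, i.e. 0.052 to 3 decimal places.

0.052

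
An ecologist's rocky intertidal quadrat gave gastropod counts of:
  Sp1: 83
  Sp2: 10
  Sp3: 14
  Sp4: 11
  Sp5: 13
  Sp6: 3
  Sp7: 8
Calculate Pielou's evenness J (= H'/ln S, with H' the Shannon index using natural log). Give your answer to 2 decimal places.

Total N = 83+10+14+11+13+3+8 = 142, so the proportions are 0.5845, 0.0704, 0.0986, 0.0775, 0.0915, 0.0211, 0.0563 (working shown to 4 dp, full precision carried).
H' = −Σ pᵢ ln pᵢ = −((-0.3139) + (-0.1868) + (-0.2284) + (-0.1981) + (-0.2189) + (-0.0815) + (-0.1620)) = 1.3897.
With S = 7 species, ln S = 1.9459, so J = 1.3897/1.9459 = 0.7142, i.e. 0.71 to 2 decimal places.

0.71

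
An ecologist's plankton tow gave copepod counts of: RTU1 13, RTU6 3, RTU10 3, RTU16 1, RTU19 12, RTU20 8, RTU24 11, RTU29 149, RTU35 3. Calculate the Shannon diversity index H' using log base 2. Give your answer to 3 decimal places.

Total N = 13+3+3+1+12+8+11+149+3 = 203, so the proportions are 0.06404, 0.01478, 0.01478, 0.00493, 0.05911, 0.03941, 0.05419, 0.73399, 0.01478 (working shown to 5 dp, full precision carried).
Each pᵢ log₂ pᵢ term: 0.06404×(-3.96490)=-0.25391, 0.01478×(-6.08037)=-0.08986, 0.01478×(-6.08037)=-0.08986, 0.00493×(-7.66534)=-0.03776, 0.05911×(-4.08037)=-0.24120, 0.03941×(-4.66534)=-0.18386, 0.05419×(-4.20590)=-0.22791, 0.73399×(-0.44617)=-0.32748, 0.01478×(-6.08037)=-0.08986.
Sum = -1.54169, so H' = 1.542.

1.542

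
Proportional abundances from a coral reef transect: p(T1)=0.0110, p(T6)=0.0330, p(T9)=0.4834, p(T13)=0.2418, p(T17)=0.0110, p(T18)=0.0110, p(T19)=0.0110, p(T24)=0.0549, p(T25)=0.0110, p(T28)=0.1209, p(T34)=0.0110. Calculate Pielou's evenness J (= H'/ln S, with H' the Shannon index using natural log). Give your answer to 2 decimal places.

H' = −Σ pᵢ ln pᵢ = −((-0.0496) + (-0.1126) + (-0.3514) + (-0.3433) + (-0.0496) + (-0.0496) + (-0.0496) + (-0.1593) + (-0.0496) + (-0.2554) + (-0.0496)) = 1.5197 (working shown to 4 dp, full precision carried).
With S = 11 species, ln S = 2.3979, so J = 1.5197/2.3979 = 0.6337, i.e. 0.63 to 2 decimal places.

0.63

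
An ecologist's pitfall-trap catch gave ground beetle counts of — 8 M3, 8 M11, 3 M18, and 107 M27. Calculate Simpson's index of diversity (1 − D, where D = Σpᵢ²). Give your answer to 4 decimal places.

Total N = 8+8+3+107 = 126, so the proportions are 0.063492, 0.063492, 0.02381, 0.849206 (working shown to 6 dp, full precision carried).
D = 0.063492² + 0.063492² + 0.02381² + 0.849206² = 0.004031 + 0.004031 + 0.000567 + 0.721151 = 0.729781.
So 1 − D = 0.270219, i.e. 0.2702 to 4 decimal places.

0.2702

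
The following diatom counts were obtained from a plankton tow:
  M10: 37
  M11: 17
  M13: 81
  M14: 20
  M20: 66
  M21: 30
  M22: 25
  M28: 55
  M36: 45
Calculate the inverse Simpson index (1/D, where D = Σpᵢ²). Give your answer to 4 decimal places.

7.2315

Total N = 37+17+81+20+66+30+25+55+45 = 376, so the proportions are 0.09840426, 0.04521277, 0.21542553, 0.05319149, 0.17553191, 0.07978723, 0.06648936, 0.1462766, 0.11968085 (working shown to 8 dp, full precision carried).
D = 0.09840426² + 0.04521277² + 0.21542553² + 0.05319149² + 0.17553191² + 0.07978723² + 0.06648936² + 0.1462766² + 0.11968085² = 0.00968340 + 0.00204419 + 0.04640816 + 0.00282933 + 0.03081145 + 0.00636600 + 0.00442084 + 0.02139684 + 0.01432351 = 0.13828373.
So 1/D = 7.231509, i.e. 7.2315 to 4 decimal places.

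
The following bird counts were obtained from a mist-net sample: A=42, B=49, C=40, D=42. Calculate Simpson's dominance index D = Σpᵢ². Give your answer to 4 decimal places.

0.2516

Total N = 42+49+40+42 = 173, so the proportions are 0.242775, 0.283237, 0.231214, 0.242775 (working shown to 6 dp, full precision carried).
D = 0.242775² + 0.283237² + 0.231214² + 0.242775² = 0.058939 + 0.080223 + 0.053460 + 0.058939 = 0.251562.
To 4 decimal places, D = 0.2516.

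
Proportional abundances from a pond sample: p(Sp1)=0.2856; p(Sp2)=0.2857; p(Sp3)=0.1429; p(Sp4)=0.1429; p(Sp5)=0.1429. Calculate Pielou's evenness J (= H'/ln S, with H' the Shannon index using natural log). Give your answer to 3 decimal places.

H' = −Σ pᵢ ln pᵢ = −((-0.35790) + (-0.35793) + (-0.27803) + (-0.27803) + (-0.27803)) = 1.54992 (working shown to 5 dp, full precision carried).
With S = 5 species, ln S = 1.60944, so J = 1.54992/1.60944 = 0.96302, i.e. 0.963 to 3 decimal places.

0.963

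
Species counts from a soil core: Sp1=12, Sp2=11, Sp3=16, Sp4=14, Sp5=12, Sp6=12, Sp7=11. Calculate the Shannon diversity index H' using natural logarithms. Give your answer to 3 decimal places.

1.937

Total N = 12+11+16+14+12+12+11 = 88, so the proportions are 0.13636, 0.125, 0.18182, 0.15909, 0.13636, 0.13636, 0.125 (working shown to 5 dp, full precision carried).
Each pᵢ ln pᵢ term: 0.13636×(-1.99243)=-0.27170, 0.125×(-2.07944)=-0.25993, 0.18182×(-1.70475)=-0.30995, 0.15909×(-1.83828)=-0.29245, 0.13636×(-1.99243)=-0.27170, 0.13636×(-1.99243)=-0.27170, 0.125×(-2.07944)=-0.25993.
Sum = -1.93735, so H' = 1.937.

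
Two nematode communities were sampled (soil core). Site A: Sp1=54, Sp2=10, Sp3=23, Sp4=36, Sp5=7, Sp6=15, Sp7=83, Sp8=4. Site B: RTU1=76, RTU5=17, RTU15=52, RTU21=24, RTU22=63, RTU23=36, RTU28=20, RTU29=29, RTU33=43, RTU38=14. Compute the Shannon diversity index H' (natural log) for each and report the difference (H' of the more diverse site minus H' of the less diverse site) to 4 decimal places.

Site A: N=232, proportions 0.232759, 0.043103, 0.099138, 0.155172, 0.030172, 0.064655, 0.357759, 0.017241, giving H' = 1.713526 (working shown to 6 dp, full precision carried).
Site B: N=374, proportions 0.203209, 0.045455, 0.139037, 0.064171, 0.168449, 0.096257, 0.053476, 0.07754, 0.114973, 0.037433, giving H' = 2.166750.
Difference = |1.713526 − 2.166750| = 0.453224, i.e. 0.4532 to 4 decimal places.

0.4532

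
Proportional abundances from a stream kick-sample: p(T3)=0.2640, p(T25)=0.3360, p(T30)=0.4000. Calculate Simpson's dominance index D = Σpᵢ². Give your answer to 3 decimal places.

D = 0.264² + 0.336² + 0.4² = 0.06970 + 0.11290 + 0.16000 = 0.34259 (working shown to 5 dp, full precision carried).
To 3 decimal places, D = 0.343.

0.343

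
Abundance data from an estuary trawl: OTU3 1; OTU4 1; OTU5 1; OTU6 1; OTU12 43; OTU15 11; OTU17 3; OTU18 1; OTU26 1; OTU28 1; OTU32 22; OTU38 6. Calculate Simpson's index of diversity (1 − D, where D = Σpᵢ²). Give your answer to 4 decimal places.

Total N = 1+1+1+1+43+11+3+1+1+1+22+6 = 92, so the proportions are 0.01087, 0.01087, 0.01087, 0.01087, 0.467391, 0.119565, 0.032609, 0.01087, 0.01087, 0.01087, 0.23913, 0.065217 (working shown to 6 dp, full precision carried).
D = 0.01087² + 0.01087² + 0.01087² + 0.01087² + 0.467391² + 0.119565² + 0.032609² + 0.01087² + 0.01087² + 0.01087² + 0.23913² + 0.065217² = 0.000118 + 0.000118 + 0.000118 + 0.000118 + 0.218455 + 0.014296 + 0.001063 + 0.000118 + 0.000118 + 0.000118 + 0.057183 + 0.004253 = 0.296078.
So 1 − D = 0.703922, i.e. 0.7039 to 4 decimal places.

0.7039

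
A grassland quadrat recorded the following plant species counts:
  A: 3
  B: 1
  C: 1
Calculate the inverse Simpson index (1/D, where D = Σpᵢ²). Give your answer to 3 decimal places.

2.273

Total N = 3+1+1 = 5, so the proportions are 0.6, 0.2, 0.2 (working shown to 6 dp, full precision carried).
D = 0.6² + 0.2² + 0.2² = 0.360000 + 0.040000 + 0.040000 = 0.440000.
So 1/D = 2.27273, i.e. 2.273 to 3 decimal places.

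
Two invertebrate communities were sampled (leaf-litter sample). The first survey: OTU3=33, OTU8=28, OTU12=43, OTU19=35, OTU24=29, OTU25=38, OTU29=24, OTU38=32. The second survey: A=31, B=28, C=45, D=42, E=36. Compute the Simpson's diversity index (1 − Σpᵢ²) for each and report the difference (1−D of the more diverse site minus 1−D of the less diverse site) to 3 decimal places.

The first survey: N=262, proportions 0.12595, 0.10687, 0.16412, 0.13359, 0.11069, 0.14504, 0.0916, 0.12214, giving 1−D = 0.87134 (working shown to 5 dp, full precision carried).
The second survey: N=182, proportions 0.17033, 0.15385, 0.24725, 0.23077, 0.1978, giving 1−D = 0.79381.
Difference = |0.87134 − 0.79381| = 0.07753, i.e. 0.078 to 3 decimal places.

0.078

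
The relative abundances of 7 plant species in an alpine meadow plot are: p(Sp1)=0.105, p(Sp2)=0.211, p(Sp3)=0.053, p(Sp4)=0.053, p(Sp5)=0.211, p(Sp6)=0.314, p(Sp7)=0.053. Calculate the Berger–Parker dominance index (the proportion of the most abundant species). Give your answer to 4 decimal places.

The largest proportion is 0.314, i.e. d = 0.3140 to 4 decimal places.

0.3140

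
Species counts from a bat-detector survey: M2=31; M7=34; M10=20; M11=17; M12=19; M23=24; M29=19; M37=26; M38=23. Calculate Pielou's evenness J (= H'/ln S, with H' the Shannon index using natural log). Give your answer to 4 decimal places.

Total N = 31+34+20+17+19+24+19+26+23 = 213, so the proportions are 0.14554, 0.159624, 0.093897, 0.079812, 0.089202, 0.112676, 0.089202, 0.122066, 0.107981 (working shown to 6 dp, full precision carried).
H' = −Σ pᵢ ln pᵢ = −((-0.280500) + (-0.292900) + (-0.222118) + (-0.201772) + (-0.215588) + (-0.245999) + (-0.215588) + (-0.256728) + (-0.240344)) = 2.171536.
With S = 9 species, ln S = 2.197225, so J = 2.171536/2.197225 = 0.988309, i.e. 0.9883 to 4 decimal places.

0.9883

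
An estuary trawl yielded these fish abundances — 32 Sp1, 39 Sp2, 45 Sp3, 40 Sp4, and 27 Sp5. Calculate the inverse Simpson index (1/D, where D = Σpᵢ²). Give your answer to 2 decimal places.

Total N = 32+39+45+40+27 = 183, so the proportions are 0.174863, 0.213115, 0.245902, 0.218579, 0.147541 (working shown to 6 dp, full precision carried).
D = 0.174863² + 0.213115² + 0.245902² + 0.218579² + 0.147541² = 0.030577 + 0.045418 + 0.060468 + 0.047777 + 0.021768 = 0.206008.
So 1/D = 4.8542, i.e. 4.85 to 2 decimal places.

4.85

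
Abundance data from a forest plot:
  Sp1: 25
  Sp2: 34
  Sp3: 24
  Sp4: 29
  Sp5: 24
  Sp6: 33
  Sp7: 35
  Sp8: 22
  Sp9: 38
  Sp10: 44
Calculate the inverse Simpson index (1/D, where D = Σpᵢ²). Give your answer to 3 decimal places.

9.532

Total N = 25+34+24+29+24+33+35+22+38+44 = 308, so the proportions are 0.0811688, 0.1103896, 0.0779221, 0.0941558, 0.0779221, 0.1071429, 0.1136364, 0.0714286, 0.1233766, 0.1428571 (working shown to 7 dp, full precision carried).
D = 0.0811688² + 0.1103896² + 0.0779221² + 0.0941558² + 0.0779221² + 0.1071429² + 0.1136364² + 0.0714286² + 0.1233766² + 0.1428571² = 0.0065884 + 0.0121859 + 0.0060719 + 0.0088653 + 0.0060719 + 0.0114796 + 0.0129132 + 0.0051020 + 0.0152218 + 0.0204082 = 0.1049081.
So 1/D = 9.53215, i.e. 9.532 to 3 decimal places.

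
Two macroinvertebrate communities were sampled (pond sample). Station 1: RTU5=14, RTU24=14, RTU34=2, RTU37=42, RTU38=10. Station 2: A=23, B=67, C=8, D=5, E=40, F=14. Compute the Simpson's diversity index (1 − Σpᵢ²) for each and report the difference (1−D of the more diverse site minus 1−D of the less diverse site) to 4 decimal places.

0.0561

Station 1: N=82, proportions 0.17073171, 0.17073171, 0.02439024, 0.51219512, 0.12195122, giving 1−D = 0.66389054 (working shown to 8 dp, full precision carried).
Station 2: N=157, proportions 0.14649682, 0.42675159, 0.05095541, 0.03184713, 0.25477707, 0.08917197, giving 1−D = 0.71994807.
Difference = |0.66389054 − 0.71994807| = 0.05605753, i.e. 0.0561 to 4 decimal places.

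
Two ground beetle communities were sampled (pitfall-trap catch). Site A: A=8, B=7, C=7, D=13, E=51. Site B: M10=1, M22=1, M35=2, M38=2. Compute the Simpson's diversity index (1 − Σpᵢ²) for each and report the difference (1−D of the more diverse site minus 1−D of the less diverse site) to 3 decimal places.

Site A: N=86, proportions 0.09302, 0.0814, 0.0814, 0.15116, 0.59302, giving 1−D = 0.60357 (working shown to 5 dp, full precision carried).
Site B: N=6, proportions 0.16667, 0.16667, 0.33333, 0.33333, giving 1−D = 0.72222.
Difference = |0.60357 − 0.72222| = 0.11865, i.e. 0.119 to 3 decimal places.

0.119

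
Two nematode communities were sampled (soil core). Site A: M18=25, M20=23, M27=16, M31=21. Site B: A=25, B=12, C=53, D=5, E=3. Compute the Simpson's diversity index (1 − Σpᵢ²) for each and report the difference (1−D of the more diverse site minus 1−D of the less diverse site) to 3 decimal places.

Site A: N=85, proportions 0.29412, 0.27059, 0.18824, 0.24706, giving 1−D = 0.74381 (working shown to 5 dp, full precision carried).
Site B: N=98, proportions 0.2551, 0.12245, 0.54082, 0.05102, 0.03061, giving 1−D = 0.62391.
Difference = |0.74381 − 0.62391| = 0.11990, i.e. 0.120 to 3 decimal places.

0.120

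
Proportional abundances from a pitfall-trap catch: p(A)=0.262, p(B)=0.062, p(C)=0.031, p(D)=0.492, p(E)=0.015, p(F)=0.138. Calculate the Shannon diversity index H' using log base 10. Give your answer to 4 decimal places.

Each pᵢ log₁₀ pᵢ term (working shown to 6 dp, full precision carried): 0.262×(-0.581699)=-0.152405, 0.062×(-1.207608)=-0.074872, 0.031×(-1.508638)=-0.046768, 0.492×(-0.308035)=-0.151553, 0.015×(-1.823909)=-0.027359, 0.138×(-0.860121)=-0.118697.
Sum = -0.571653, so H' = 0.5717.

0.5717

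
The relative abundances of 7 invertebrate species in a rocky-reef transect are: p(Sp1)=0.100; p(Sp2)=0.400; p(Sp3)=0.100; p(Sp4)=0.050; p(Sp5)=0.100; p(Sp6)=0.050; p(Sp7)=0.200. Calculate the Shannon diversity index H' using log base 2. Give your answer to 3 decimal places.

2.422

Each pᵢ log₂ pᵢ term (working shown to 5 dp, full precision carried): 0.1×(-3.32193)=-0.33219, 0.4×(-1.32193)=-0.52877, 0.1×(-3.32193)=-0.33219, 0.05×(-4.32193)=-0.21610, 0.1×(-3.32193)=-0.33219, 0.05×(-4.32193)=-0.21610, 0.2×(-2.32193)=-0.46439.
Sum = -2.42193, so H' = 2.422.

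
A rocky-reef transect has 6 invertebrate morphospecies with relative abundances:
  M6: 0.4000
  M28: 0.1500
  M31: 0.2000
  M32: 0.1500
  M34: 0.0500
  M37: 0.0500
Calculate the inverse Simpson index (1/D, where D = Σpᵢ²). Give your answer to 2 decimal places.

4.00

D = 0.4² + 0.15² + 0.2² + 0.15² + 0.05² + 0.05² = 0.160000 + 0.022500 + 0.040000 + 0.022500 + 0.002500 + 0.002500 = 0.250000 (working shown to 6 dp, full precision carried).
So 1/D = 4.0000, i.e. 4.00 to 2 decimal places.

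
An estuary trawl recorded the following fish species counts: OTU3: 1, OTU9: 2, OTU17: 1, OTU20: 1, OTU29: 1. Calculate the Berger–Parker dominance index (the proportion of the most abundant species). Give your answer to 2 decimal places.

0.33

Total N = 1+2+1+1+1 = 6, so the proportions are 0.1667, 0.3333, 0.1667, 0.1667, 0.1667 (working shown to 4 dp, full precision carried).
The largest proportion is 0.3333, i.e. d = 0.33 to 2 decimal places.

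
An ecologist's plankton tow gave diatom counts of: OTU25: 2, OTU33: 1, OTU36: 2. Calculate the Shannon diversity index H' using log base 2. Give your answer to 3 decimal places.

Total N = 2+1+2 = 5, so the proportions are 0.4, 0.2, 0.4 (working shown to 5 dp, full precision carried).
Each pᵢ log₂ pᵢ term: 0.4×(-1.32193)=-0.52877, 0.2×(-2.32193)=-0.46439, 0.4×(-1.32193)=-0.52877.
Sum = -1.52193, so H' = 1.522.

1.522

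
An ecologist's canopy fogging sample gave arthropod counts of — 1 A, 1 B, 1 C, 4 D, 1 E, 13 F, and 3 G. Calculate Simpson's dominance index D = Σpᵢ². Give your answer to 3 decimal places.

0.344

Total N = 1+1+1+4+1+13+3 = 24, so the proportions are 0.04167, 0.04167, 0.04167, 0.16667, 0.04167, 0.54167, 0.125 (working shown to 5 dp, full precision carried).
D = 0.04167² + 0.04167² + 0.04167² + 0.16667² + 0.04167² + 0.54167² + 0.125² = 0.00174 + 0.00174 + 0.00174 + 0.02778 + 0.00174 + 0.29340 + 0.01562 = 0.34375.
To 3 decimal places, D = 0.344.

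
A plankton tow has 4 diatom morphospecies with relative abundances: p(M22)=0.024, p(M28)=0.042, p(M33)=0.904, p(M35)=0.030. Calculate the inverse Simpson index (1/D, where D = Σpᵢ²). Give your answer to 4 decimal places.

1.2188

D = 0.024² + 0.042² + 0.904² + 0.03² = 0.0005760 + 0.0017640 + 0.8172160 + 0.0009000 = 0.8204560 (working shown to 7 dp, full precision carried).
So 1/D = 1.218834, i.e. 1.2188 to 4 decimal places.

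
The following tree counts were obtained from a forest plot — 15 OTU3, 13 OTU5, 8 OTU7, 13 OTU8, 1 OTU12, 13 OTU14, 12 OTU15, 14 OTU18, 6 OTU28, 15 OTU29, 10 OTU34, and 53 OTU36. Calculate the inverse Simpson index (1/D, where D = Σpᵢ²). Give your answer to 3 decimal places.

Total N = 15+13+8+13+1+13+12+14+6+15+10+53 = 173, so the proportions are 0.0867052, 0.0751445, 0.0462428, 0.0751445, 0.0057803, 0.0751445, 0.0693642, 0.0809249, 0.0346821, 0.0867052, 0.0578035, 0.3063584 (working shown to 7 dp, full precision carried).
D = 0.0867052² + 0.0751445² + 0.0462428² + 0.0751445² + 0.0057803² + 0.0751445² + 0.0693642² + 0.0809249² + 0.0346821² + 0.0867052² + 0.0578035² + 0.3063584² = 0.0075178 + 0.0056467 + 0.0021384 + 0.0056467 + 0.0000334 + 0.0056467 + 0.0048114 + 0.0065488 + 0.0012028 + 0.0075178 + 0.0033412 + 0.0938555 = 0.1439072.
So 1/D = 6.94892, i.e. 6.949 to 3 decimal places.

6.949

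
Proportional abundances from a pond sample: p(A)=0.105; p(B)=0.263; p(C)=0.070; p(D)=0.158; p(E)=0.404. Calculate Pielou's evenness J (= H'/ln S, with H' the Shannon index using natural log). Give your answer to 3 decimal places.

H' = −Σ pᵢ ln pᵢ = −((-0.23665) + (-0.35126) + (-0.18615) + (-0.29154) + (-0.36616)) = 1.43176 (working shown to 5 dp, full precision carried).
With S = 5 species, ln S = 1.60944, so J = 1.43176/1.60944 = 0.88960, i.e. 0.890 to 3 decimal places.

0.890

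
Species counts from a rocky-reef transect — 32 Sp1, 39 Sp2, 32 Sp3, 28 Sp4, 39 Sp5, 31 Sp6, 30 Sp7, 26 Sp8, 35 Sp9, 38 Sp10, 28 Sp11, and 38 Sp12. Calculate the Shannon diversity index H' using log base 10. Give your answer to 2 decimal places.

1.08

Total N = 32+39+32+28+39+31+30+26+35+38+28+38 = 396, so the proportions are 0.0808, 0.0985, 0.0808, 0.0707, 0.0985, 0.0783, 0.0758, 0.0657, 0.0884, 0.096, 0.0707, 0.096 (working shown to 4 dp, full precision carried).
Each pᵢ log₁₀ pᵢ term: 0.0808×(-1.0925)=-0.0883, 0.0985×(-1.0066)=-0.0991, 0.0808×(-1.0925)=-0.0883, 0.0707×(-1.1505)=-0.0814, 0.0985×(-1.0066)=-0.0991, 0.0783×(-1.1063)=-0.0866, 0.0758×(-1.1206)=-0.0849, 0.0657×(-1.1827)=-0.0777, 0.0884×(-1.0536)=-0.0931, 0.096×(-1.0179)=-0.0977, 0.0707×(-1.1505)=-0.0814, 0.096×(-1.0179)=-0.0977.
Sum = -1.0752, so H' = 1.08.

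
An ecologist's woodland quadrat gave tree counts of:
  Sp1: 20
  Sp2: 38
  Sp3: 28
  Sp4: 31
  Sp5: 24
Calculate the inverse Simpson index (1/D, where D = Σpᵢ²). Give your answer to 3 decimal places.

Total N = 20+38+28+31+24 = 141, so the proportions are 0.141844, 0.2695035, 0.1985816, 0.2198582, 0.1702128 (working shown to 7 dp, full precision carried).
D = 0.141844² + 0.2695035² + 0.1985816² + 0.2198582² + 0.1702128² = 0.0201197 + 0.0726322 + 0.0394346 + 0.0483376 + 0.0289724 = 0.2094965.
So 1/D = 4.77335, i.e. 4.773 to 3 decimal places.

4.773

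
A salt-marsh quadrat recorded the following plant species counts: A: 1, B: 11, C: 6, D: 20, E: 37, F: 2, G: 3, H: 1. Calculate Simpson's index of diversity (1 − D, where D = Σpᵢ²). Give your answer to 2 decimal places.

0.70

Total N = 1+11+6+20+37+2+3+1 = 81, so the proportions are 0.0123, 0.1358, 0.0741, 0.2469, 0.4568, 0.0247, 0.037, 0.0123 (working shown to 4 dp, full precision carried).
D = 0.0123² + 0.1358² + 0.0741² + 0.2469² + 0.4568² + 0.0247² + 0.037² + 0.0123² = 0.0002 + 0.0184 + 0.0055 + 0.0610 + 0.2087 + 0.0006 + 0.0014 + 0.0002 = 0.2958.
So 1 − D = 0.7042, i.e. 0.70 to 2 decimal places.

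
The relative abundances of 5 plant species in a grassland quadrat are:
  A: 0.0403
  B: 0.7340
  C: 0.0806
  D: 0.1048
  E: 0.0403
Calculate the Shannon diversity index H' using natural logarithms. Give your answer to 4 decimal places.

0.9252

Each pᵢ ln pᵢ term (working shown to 6 dp, full precision carried): 0.0403×(-3.211404)=-0.129420, 0.734×(-0.309246)=-0.226987, 0.0806×(-2.518257)=-0.202971, 0.1048×(-2.255702)=-0.236398, 0.0403×(-3.211404)=-0.129420.
Sum = -0.925195, so H' = 0.9252.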